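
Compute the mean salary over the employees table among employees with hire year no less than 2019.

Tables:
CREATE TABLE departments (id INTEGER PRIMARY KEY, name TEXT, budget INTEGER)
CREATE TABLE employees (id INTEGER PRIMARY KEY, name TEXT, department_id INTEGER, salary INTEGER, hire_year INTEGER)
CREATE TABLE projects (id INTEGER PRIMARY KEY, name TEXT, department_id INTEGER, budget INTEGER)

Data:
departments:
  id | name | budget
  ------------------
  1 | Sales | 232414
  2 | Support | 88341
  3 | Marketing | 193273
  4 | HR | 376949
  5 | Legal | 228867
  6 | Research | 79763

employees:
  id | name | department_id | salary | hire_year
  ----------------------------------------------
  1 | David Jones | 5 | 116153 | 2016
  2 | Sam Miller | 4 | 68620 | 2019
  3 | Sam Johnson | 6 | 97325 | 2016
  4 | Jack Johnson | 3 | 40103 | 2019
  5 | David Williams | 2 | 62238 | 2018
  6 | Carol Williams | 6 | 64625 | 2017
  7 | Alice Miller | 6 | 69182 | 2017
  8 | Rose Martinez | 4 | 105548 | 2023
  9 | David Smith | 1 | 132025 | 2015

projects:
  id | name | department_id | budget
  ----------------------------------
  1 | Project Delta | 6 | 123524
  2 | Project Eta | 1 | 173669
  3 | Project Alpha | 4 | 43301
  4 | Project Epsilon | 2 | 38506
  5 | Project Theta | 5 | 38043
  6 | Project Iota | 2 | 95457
SELECT AVG(salary) FROM employees WHERE hire_year >= 2019

Execution result:
71423.67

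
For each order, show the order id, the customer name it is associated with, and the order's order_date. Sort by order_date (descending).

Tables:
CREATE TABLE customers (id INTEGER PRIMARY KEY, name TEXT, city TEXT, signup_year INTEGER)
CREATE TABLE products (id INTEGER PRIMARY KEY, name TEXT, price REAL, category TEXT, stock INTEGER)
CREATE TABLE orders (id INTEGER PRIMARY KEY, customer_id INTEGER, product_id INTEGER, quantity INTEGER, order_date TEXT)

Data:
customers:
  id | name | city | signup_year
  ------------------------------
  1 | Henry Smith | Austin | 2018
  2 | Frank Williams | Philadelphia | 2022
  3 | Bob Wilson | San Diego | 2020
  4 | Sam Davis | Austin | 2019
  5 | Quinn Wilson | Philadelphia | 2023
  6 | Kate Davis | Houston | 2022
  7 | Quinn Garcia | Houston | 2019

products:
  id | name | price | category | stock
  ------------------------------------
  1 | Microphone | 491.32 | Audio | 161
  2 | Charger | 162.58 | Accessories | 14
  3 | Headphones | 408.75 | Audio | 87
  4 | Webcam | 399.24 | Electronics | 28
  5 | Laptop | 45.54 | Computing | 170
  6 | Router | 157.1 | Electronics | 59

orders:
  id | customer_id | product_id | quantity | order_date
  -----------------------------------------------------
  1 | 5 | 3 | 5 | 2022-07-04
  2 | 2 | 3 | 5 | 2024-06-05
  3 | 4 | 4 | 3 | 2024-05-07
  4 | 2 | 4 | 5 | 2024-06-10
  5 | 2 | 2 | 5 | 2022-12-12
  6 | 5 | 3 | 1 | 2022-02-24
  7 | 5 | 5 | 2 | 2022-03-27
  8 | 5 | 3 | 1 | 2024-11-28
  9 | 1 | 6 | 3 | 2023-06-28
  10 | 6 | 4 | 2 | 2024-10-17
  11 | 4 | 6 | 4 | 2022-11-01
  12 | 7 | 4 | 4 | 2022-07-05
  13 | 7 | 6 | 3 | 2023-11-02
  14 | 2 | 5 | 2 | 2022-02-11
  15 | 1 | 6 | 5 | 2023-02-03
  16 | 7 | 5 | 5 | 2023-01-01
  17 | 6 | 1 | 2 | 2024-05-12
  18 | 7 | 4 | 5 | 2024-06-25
SELECT c.id, p.name AS customer, c.order_date FROM orders c JOIN customers p ON c.customer_id = p.id ORDER BY c.order_date DESC

Execution result:
id | customer | order_date
8 | Quinn Wilson | 2024-11-28
10 | Kate Davis | 2024-10-17
18 | Quinn Garcia | 2024-06-25
4 | Frank Williams | 2024-06-10
2 | Frank Williams | 2024-06-05
17 | Kate Davis | 2024-05-12
3 | Sam Davis | 2024-05-07
13 | Quinn Garcia | 2023-11-02
9 | Henry Smith | 2023-06-28
15 | Henry Smith | 2023-02-03
16 | Quinn Garcia | 2023-01-01
5 | Frank Williams | 2022-12-12
11 | Sam Davis | 2022-11-01
12 | Quinn Garcia | 2022-07-05
1 | Quinn Wilson | 2022-07-04
7 | Quinn Wilson | 2022-03-27
6 | Quinn Wilson | 2022-02-24
14 | Frank Williams | 2022-02-11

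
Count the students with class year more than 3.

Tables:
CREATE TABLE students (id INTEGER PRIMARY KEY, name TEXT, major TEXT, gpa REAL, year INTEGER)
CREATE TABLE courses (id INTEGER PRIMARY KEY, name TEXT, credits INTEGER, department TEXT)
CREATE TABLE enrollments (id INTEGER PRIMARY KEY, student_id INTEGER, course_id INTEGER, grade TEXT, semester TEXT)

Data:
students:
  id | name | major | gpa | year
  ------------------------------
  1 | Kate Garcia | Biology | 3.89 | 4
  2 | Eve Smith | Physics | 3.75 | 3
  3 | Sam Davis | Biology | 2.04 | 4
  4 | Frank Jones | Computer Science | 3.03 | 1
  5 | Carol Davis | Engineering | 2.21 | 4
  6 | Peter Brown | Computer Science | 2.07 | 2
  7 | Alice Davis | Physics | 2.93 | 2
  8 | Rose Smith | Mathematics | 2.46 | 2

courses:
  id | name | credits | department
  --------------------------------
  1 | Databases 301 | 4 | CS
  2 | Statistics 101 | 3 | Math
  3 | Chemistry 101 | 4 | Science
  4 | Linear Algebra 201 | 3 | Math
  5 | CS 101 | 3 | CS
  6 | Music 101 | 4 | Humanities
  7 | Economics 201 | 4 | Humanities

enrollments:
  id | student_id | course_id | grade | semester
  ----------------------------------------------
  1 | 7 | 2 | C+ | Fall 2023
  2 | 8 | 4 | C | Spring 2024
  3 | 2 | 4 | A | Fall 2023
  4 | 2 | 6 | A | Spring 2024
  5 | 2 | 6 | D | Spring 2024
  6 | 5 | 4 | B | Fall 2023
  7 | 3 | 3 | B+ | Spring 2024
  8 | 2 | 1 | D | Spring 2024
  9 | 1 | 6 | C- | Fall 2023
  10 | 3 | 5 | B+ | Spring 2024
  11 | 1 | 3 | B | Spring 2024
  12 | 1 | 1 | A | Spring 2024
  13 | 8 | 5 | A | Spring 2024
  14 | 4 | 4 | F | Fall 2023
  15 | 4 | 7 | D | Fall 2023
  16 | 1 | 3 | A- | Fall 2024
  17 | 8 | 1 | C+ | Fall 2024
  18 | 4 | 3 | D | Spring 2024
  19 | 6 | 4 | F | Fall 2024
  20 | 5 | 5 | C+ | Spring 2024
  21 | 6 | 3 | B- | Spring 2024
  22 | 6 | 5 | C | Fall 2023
SELECT COUNT(*) FROM students WHERE year > 3

Execution result:
3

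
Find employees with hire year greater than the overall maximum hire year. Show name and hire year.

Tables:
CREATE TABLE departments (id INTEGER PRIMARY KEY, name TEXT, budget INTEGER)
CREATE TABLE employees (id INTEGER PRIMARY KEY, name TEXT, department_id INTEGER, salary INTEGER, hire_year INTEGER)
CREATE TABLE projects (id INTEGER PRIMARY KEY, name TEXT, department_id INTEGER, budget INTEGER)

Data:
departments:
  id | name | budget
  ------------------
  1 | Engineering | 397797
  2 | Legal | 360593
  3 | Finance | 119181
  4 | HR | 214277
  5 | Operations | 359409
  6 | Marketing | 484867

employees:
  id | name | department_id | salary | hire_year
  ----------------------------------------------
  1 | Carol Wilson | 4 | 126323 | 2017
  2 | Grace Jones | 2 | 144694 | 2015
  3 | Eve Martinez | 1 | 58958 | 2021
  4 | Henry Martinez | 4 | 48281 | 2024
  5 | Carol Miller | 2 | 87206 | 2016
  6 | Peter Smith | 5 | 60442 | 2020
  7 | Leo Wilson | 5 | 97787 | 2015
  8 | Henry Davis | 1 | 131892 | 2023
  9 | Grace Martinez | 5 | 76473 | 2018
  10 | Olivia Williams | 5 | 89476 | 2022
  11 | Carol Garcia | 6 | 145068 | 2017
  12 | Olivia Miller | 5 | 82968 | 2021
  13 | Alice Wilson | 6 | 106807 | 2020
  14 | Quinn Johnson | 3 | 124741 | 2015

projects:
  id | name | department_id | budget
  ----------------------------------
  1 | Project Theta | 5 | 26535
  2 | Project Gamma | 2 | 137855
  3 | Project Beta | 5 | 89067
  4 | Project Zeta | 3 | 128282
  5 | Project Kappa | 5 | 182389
SELECT name, hire_year FROM employees WHERE hire_year > (SELECT MAX(hire_year) FROM employees)

Execution result:
(no rows)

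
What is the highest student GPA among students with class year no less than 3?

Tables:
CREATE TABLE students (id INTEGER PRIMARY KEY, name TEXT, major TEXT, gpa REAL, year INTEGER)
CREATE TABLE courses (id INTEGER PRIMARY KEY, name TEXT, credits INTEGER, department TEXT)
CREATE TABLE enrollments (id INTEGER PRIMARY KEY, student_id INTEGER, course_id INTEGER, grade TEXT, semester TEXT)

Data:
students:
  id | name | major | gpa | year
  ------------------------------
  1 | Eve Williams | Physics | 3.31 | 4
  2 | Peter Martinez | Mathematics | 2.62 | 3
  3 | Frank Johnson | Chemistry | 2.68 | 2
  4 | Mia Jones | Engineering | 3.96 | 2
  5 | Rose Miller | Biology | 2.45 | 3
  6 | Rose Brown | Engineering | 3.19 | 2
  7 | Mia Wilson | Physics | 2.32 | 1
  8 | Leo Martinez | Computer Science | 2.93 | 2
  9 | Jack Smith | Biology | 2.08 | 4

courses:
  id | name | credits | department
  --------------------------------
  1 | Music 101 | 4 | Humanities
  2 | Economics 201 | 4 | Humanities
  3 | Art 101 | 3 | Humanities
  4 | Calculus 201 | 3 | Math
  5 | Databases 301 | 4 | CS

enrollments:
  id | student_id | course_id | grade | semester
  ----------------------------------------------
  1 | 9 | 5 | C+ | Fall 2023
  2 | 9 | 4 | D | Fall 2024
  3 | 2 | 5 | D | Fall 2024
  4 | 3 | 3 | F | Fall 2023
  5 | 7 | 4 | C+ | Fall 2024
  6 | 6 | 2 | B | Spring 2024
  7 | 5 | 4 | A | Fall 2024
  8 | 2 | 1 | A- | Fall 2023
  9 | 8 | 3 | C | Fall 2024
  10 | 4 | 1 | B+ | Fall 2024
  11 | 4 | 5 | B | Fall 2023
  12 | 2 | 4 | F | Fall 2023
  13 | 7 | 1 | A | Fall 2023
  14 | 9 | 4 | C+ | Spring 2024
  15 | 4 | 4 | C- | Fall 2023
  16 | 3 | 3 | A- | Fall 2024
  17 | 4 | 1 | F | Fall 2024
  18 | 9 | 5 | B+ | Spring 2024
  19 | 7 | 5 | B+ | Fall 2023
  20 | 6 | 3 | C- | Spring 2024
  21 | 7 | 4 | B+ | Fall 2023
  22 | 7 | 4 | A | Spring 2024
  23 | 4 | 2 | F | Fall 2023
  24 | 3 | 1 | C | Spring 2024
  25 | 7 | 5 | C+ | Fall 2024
SELECT MAX(gpa) FROM students WHERE year >= 3

Execution result:
3.31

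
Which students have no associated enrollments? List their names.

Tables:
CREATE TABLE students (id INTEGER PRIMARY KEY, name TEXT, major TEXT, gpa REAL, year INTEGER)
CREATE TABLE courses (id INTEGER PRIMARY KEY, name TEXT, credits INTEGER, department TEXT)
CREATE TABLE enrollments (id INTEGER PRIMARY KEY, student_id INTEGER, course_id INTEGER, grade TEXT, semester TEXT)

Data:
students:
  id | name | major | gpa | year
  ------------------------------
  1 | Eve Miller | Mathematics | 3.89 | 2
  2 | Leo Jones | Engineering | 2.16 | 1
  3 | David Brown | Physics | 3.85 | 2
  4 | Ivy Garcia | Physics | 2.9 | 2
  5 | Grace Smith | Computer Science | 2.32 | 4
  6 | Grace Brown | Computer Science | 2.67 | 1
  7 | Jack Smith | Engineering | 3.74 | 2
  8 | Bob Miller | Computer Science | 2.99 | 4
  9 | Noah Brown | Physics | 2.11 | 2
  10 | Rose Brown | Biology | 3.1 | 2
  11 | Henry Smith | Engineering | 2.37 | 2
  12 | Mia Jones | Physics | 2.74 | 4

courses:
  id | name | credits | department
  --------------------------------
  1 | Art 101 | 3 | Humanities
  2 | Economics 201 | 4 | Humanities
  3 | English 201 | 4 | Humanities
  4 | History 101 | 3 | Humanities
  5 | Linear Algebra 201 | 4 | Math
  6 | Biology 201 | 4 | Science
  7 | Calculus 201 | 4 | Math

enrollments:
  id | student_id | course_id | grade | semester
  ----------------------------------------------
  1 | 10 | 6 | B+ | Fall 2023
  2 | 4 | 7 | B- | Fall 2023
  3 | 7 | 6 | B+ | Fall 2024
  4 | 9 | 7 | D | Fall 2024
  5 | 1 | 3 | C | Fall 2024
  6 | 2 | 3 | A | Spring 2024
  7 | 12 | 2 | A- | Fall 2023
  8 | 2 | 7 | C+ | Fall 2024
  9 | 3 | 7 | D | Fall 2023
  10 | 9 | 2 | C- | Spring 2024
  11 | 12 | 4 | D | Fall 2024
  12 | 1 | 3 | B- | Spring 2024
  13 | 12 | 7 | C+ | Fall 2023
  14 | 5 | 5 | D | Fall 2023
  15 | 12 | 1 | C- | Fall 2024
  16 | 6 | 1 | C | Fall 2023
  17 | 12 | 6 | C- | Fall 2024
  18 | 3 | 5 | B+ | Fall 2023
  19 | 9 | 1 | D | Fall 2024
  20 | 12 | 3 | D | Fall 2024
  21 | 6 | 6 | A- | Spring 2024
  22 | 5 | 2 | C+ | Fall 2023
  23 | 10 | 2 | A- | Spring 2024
SELECT p.name FROM students p LEFT JOIN enrollments c ON c.student_id = p.id WHERE c.id IS NULL

Execution result:
name
Bob Miller
Henry Smith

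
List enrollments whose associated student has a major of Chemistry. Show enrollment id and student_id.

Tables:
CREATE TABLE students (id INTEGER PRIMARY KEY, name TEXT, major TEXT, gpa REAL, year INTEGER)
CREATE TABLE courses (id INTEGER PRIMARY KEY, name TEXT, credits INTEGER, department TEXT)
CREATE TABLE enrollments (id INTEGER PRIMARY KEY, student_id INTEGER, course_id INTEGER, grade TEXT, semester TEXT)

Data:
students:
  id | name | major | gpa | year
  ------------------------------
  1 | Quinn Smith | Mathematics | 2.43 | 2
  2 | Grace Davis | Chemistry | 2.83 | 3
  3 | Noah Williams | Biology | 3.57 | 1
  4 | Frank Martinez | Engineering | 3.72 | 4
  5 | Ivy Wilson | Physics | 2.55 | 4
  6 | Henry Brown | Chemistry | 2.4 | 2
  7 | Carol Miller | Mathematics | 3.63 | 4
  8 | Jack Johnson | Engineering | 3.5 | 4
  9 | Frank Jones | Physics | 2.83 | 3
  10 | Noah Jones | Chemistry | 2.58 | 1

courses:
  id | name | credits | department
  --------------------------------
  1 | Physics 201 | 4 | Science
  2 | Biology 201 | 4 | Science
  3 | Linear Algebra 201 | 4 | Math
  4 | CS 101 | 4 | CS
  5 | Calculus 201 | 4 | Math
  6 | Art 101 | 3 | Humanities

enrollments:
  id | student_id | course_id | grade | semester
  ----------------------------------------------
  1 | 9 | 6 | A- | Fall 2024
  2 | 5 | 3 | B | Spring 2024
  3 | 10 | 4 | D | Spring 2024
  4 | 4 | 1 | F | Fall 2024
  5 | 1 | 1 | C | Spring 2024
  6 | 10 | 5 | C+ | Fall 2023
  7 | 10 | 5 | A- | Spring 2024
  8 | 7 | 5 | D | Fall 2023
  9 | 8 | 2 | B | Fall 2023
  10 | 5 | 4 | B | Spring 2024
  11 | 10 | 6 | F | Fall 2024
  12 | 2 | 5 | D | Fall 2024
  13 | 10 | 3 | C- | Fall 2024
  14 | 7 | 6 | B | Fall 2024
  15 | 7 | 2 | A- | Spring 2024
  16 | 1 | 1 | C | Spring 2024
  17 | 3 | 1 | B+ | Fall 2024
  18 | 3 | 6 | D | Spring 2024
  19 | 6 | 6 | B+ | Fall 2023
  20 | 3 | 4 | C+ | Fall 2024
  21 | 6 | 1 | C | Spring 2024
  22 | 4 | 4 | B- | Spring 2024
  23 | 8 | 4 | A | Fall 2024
SELECT id, student_id FROM enrollments WHERE student_id IN (SELECT id FROM students WHERE major = 'Chemistry')

Execution result:
id | student_id
3 | 10
6 | 10
7 | 10
11 | 10
12 | 2
13 | 10
19 | 6
21 | 6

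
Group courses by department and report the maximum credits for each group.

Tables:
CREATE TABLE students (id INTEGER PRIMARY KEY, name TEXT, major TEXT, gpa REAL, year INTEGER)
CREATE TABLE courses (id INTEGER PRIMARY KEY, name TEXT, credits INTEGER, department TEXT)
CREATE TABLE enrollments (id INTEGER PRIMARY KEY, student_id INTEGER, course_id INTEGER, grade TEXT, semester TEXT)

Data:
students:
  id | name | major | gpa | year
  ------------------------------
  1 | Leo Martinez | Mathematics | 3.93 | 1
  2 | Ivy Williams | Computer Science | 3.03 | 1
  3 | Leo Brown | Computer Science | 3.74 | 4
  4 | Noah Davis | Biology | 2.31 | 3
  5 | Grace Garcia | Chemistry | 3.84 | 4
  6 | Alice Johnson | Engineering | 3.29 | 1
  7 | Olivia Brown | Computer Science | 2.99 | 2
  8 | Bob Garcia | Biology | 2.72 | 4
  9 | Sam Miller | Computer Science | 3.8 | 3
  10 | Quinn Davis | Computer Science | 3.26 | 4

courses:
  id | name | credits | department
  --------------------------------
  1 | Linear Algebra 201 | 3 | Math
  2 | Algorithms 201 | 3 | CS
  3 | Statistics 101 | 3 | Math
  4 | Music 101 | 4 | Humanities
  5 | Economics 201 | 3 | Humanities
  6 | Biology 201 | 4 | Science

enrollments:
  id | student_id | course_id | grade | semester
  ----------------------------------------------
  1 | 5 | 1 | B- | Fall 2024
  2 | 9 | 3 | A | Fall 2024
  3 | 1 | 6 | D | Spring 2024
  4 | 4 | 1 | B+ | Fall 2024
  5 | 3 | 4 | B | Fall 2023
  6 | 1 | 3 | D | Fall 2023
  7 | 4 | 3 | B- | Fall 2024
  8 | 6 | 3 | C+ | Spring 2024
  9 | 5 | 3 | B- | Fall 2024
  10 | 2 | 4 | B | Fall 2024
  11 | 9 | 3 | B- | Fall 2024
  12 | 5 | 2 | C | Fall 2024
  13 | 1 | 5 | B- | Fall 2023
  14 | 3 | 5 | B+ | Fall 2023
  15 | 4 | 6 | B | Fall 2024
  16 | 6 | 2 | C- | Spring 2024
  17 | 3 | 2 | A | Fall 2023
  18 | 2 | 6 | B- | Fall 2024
SELECT department, MAX(credits) AS max_credits FROM courses GROUP BY department

Execution result:
department | max_credits
CS | 3
Humanities | 4
Math | 3
Science | 4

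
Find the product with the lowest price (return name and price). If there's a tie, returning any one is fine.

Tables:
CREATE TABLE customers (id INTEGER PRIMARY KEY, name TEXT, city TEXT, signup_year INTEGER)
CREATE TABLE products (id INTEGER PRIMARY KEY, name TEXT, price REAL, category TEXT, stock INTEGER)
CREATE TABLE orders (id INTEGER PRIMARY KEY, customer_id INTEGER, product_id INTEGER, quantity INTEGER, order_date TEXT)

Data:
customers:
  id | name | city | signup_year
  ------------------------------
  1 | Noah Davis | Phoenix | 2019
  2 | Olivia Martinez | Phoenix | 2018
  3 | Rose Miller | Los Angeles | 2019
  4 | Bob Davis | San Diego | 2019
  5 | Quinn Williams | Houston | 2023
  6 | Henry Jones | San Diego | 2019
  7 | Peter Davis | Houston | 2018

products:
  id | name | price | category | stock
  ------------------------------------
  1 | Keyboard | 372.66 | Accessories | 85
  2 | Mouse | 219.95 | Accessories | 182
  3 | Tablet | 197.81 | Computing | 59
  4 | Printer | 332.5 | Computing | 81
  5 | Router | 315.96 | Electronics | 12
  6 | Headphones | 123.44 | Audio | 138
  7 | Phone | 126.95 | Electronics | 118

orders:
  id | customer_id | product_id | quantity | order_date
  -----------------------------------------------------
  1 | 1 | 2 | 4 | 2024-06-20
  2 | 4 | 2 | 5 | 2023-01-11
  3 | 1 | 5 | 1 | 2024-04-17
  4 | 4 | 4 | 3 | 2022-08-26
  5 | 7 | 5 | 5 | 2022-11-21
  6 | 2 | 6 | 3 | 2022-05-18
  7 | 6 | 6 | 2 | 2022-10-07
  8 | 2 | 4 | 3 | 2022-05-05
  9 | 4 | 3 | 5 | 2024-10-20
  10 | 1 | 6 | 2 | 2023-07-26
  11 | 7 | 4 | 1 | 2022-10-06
SELECT name, price FROM products ORDER BY price ASC LIMIT 1

Execution result:
name | price
Headphones | 123.44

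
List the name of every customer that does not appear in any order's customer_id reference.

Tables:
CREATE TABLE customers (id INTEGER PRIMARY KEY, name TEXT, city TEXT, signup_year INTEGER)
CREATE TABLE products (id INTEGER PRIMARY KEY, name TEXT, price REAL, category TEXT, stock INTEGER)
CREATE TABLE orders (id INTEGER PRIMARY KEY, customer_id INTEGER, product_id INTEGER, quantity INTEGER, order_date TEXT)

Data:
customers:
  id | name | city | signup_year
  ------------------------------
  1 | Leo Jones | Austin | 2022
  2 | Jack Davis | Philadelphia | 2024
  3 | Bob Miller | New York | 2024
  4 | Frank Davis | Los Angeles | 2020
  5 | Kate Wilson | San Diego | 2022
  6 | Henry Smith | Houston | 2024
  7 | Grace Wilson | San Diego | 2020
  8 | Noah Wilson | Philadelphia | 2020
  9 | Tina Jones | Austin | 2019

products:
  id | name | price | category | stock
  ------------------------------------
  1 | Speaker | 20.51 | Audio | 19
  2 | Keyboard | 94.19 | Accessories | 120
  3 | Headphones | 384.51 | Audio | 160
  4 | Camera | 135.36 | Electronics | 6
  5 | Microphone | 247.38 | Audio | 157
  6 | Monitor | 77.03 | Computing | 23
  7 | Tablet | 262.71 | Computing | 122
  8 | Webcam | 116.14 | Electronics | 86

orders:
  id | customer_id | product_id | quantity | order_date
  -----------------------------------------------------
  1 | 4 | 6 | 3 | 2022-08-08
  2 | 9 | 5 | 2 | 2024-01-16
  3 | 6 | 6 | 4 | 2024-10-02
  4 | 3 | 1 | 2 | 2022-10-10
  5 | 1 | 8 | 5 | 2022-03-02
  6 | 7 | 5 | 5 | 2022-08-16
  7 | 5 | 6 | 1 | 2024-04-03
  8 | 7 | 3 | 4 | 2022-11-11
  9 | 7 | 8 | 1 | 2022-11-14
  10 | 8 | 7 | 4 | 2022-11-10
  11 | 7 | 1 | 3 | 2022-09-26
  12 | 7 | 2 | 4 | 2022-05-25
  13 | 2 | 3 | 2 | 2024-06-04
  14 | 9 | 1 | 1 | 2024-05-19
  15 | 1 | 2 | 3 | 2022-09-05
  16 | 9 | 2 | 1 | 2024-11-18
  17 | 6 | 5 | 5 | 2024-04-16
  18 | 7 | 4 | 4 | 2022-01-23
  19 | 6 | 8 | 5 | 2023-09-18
SELECT p.name FROM customers p LEFT JOIN orders c ON c.customer_id = p.id WHERE c.id IS NULL

Execution result:
(no rows)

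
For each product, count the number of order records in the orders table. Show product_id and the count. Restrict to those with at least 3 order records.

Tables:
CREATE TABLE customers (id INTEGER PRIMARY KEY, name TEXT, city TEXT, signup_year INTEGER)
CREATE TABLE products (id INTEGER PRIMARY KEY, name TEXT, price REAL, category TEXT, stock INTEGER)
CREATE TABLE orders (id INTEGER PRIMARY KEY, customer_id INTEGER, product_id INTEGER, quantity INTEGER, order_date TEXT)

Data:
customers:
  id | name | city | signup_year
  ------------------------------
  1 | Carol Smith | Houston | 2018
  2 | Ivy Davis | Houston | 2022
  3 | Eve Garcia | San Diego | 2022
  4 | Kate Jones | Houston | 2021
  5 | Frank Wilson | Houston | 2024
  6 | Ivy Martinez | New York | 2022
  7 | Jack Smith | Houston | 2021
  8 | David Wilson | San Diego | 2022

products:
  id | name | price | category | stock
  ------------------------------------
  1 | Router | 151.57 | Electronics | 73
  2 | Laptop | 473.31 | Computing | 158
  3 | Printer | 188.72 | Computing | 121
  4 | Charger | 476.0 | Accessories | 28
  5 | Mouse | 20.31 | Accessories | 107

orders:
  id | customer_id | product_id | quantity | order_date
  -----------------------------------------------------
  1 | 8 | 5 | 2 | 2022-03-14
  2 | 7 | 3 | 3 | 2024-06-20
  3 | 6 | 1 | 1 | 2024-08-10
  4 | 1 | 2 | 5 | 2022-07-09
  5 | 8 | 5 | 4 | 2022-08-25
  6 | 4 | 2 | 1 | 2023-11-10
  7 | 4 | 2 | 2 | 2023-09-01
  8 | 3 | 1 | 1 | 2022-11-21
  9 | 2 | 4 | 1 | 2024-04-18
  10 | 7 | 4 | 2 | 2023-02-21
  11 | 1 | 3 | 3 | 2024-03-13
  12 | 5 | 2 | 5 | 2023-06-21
SELECT product_id, COUNT(*) AS order_count FROM orders GROUP BY product_id HAVING COUNT(*) >= 3

Execution result:
product_id | order_count
2 | 4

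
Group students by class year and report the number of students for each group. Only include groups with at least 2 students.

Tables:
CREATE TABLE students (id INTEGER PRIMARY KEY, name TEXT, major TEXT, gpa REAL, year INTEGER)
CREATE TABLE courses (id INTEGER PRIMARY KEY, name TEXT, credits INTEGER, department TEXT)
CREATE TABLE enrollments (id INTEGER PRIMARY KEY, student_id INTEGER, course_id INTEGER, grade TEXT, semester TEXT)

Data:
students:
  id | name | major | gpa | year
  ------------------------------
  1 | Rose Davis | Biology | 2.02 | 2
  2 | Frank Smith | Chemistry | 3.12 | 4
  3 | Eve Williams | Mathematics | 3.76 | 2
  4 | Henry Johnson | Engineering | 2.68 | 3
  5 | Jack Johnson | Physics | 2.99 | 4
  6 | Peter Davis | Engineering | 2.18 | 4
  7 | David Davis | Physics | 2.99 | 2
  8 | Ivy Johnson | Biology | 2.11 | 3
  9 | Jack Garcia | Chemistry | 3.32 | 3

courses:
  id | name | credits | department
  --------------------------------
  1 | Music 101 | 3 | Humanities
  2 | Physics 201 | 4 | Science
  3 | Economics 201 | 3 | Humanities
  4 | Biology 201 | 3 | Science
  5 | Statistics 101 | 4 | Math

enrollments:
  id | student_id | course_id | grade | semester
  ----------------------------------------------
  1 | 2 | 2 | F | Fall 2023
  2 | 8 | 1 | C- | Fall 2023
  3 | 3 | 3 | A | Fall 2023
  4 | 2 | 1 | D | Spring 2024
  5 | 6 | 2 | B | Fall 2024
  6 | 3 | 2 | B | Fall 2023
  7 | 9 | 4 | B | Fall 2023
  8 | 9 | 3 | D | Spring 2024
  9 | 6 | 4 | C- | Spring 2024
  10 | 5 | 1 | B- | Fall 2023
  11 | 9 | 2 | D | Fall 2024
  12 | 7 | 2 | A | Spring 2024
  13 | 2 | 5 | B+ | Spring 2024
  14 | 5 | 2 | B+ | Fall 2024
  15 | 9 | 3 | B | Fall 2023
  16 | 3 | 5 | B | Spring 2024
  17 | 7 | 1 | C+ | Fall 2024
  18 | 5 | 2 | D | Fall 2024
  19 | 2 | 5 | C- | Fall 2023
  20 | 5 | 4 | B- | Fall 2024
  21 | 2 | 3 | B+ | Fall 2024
SELECT year, COUNT(*) AS n FROM students GROUP BY year HAVING COUNT(*) >= 2

Execution result:
year | n
2 | 3
3 | 3
4 | 3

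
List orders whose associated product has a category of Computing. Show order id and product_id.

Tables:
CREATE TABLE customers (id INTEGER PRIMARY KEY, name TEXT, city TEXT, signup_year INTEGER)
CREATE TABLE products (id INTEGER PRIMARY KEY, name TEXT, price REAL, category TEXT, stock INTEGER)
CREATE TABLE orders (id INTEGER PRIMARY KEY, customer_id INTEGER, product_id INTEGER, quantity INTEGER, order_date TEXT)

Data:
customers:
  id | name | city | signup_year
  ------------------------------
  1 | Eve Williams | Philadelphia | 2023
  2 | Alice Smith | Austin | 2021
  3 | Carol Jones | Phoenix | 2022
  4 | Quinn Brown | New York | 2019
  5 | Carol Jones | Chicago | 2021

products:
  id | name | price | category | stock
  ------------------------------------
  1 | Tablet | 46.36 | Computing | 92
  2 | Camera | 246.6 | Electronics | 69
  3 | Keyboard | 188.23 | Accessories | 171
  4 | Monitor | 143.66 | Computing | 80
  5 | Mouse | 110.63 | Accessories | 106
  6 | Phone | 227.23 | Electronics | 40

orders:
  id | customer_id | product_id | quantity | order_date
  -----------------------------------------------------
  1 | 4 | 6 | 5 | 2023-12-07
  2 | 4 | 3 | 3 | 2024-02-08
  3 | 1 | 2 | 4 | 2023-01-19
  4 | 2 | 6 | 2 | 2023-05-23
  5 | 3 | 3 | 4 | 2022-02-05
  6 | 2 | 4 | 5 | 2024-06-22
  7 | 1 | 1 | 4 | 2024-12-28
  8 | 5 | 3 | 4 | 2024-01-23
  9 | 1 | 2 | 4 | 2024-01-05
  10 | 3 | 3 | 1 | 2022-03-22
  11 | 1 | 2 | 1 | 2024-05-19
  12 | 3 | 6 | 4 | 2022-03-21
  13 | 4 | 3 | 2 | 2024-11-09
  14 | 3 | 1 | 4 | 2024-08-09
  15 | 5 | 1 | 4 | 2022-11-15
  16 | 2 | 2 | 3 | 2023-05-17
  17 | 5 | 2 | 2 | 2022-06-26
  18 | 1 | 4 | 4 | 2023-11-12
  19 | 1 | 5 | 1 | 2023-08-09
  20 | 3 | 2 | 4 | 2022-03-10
SELECT id, product_id FROM orders WHERE product_id IN (SELECT id FROM products WHERE category = 'Computing')

Execution result:
id | product_id
6 | 4
7 | 1
14 | 1
15 | 1
18 | 4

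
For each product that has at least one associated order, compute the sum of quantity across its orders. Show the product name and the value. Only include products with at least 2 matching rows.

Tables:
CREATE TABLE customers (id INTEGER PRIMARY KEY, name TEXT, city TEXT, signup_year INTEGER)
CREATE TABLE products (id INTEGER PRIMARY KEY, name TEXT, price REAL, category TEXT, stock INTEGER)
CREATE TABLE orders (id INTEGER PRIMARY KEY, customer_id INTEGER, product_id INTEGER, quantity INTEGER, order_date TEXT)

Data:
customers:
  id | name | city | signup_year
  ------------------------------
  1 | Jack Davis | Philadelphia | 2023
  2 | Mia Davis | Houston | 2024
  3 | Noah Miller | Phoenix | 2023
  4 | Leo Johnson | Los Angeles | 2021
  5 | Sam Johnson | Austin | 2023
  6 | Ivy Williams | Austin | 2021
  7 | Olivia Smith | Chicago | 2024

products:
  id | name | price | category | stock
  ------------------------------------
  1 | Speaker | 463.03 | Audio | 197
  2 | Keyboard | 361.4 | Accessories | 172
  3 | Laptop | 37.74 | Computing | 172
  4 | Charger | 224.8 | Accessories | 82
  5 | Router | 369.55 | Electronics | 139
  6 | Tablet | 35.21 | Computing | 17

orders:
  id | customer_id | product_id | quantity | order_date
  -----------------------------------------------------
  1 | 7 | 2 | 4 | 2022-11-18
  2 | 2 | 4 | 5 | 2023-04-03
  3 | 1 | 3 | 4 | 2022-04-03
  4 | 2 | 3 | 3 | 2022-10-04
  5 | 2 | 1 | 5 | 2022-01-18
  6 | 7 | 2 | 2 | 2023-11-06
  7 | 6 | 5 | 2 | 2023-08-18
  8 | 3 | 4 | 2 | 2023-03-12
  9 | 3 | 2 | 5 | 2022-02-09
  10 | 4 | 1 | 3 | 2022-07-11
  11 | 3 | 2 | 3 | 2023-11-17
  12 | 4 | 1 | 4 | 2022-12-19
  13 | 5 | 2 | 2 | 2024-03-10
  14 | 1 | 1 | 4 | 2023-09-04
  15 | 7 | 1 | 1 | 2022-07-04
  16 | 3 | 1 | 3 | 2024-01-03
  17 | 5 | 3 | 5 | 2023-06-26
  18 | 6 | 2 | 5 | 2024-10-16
SELECT p.name, SUM(c.quantity) AS sum_quantity FROM orders c JOIN products p ON c.product_id = p.id GROUP BY p.id, p.name HAVING COUNT(*) >= 2

Execution result:
name | sum_quantity
Speaker | 20
Keyboard | 21
Laptop | 12
Charger | 7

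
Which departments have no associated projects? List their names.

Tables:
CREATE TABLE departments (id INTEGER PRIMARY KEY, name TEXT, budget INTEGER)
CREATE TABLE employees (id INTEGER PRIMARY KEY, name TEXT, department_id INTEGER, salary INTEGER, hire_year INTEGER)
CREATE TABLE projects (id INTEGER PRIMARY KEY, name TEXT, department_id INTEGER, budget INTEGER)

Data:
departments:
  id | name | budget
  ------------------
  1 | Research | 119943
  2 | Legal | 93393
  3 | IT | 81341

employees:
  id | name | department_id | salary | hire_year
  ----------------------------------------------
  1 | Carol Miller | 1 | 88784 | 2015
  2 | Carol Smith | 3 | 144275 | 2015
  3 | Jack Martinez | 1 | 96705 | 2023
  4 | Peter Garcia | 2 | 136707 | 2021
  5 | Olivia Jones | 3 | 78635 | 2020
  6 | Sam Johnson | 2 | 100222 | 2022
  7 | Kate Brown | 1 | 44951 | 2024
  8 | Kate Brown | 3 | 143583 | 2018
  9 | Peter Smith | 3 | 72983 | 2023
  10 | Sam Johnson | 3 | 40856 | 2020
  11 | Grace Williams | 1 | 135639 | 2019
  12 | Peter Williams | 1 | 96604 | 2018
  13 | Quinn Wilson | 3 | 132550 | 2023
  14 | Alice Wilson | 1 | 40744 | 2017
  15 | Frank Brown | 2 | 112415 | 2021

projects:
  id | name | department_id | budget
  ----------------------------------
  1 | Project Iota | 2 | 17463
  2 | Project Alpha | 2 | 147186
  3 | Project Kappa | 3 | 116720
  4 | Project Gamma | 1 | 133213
SELECT p.name FROM departments p LEFT JOIN projects c ON c.department_id = p.id WHERE c.id IS NULL

Execution result:
(no rows)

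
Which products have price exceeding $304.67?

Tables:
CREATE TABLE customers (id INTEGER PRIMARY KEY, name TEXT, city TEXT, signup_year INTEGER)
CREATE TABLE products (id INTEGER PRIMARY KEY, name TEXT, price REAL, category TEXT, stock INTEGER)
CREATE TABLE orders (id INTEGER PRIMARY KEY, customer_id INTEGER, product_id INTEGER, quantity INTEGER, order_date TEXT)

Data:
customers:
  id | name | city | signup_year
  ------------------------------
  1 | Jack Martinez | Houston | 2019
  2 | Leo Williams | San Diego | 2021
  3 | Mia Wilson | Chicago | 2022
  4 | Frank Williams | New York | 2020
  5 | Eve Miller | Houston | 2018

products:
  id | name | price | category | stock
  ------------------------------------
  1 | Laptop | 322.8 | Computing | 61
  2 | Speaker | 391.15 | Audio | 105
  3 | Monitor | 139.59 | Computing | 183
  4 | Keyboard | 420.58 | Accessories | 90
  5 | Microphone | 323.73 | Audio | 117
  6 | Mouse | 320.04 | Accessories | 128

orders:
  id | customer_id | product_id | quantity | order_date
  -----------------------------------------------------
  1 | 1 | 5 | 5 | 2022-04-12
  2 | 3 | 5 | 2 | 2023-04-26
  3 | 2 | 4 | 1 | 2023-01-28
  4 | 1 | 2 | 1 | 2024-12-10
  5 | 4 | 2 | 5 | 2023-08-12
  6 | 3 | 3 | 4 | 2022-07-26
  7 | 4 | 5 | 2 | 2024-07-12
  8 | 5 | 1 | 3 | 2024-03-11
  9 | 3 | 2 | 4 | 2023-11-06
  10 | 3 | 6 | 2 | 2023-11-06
SELECT name, price FROM products WHERE price > 304.67

Execution result:
name | price
Laptop | 322.80
Speaker | 391.15
Keyboard | 420.58
Microphone | 323.73
Mouse | 320.04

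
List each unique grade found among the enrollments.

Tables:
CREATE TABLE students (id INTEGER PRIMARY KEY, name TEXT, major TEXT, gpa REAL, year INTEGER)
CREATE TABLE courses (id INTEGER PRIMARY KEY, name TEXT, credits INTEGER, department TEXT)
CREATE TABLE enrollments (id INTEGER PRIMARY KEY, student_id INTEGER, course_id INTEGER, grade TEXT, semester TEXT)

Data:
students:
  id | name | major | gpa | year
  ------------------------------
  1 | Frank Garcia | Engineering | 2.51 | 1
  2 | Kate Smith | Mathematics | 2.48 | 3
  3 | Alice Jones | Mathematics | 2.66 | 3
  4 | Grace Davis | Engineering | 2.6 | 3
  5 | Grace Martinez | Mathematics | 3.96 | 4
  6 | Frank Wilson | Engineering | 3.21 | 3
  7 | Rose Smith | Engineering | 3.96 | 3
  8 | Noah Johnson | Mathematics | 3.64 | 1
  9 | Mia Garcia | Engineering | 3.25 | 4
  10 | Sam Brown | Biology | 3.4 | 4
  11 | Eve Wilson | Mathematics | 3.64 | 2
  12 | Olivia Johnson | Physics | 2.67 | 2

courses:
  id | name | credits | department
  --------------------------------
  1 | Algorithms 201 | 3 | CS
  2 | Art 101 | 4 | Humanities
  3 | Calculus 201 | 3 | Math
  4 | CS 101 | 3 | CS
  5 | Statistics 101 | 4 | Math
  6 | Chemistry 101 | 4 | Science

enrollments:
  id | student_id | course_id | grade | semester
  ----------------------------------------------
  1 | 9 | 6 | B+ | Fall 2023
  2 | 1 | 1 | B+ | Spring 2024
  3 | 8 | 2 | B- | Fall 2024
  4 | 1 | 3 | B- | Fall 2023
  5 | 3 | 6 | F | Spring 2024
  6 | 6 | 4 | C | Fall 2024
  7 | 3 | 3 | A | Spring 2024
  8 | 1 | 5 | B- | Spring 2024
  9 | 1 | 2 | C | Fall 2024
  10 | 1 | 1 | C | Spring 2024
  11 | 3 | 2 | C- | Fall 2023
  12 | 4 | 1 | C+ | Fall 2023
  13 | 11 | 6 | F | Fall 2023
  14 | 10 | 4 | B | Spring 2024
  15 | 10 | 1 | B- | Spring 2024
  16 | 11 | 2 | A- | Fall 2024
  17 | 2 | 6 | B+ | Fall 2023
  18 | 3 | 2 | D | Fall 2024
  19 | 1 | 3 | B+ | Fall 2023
SELECT DISTINCT grade FROM enrollments

Execution result:
grade
B+
B-
F
C
A
C-
C+
B
A-
D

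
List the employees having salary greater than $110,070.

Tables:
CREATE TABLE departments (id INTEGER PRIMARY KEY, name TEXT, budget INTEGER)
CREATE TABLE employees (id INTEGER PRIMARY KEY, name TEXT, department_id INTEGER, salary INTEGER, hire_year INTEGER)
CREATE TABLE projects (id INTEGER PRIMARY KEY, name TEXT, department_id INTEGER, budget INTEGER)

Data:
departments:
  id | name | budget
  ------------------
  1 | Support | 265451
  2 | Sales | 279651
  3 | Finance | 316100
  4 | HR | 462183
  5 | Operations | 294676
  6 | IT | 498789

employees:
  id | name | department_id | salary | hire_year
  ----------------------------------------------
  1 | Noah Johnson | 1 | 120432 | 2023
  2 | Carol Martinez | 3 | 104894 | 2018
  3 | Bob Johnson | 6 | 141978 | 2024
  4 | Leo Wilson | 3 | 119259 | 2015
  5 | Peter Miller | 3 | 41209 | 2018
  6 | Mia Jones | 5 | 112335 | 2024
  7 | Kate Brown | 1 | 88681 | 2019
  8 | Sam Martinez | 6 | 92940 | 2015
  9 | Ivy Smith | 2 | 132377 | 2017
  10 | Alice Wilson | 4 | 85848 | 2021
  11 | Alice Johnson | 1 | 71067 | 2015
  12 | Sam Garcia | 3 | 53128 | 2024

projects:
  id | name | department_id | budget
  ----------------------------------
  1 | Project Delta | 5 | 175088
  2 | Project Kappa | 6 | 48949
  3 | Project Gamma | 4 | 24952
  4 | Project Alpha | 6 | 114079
SELECT name, salary FROM employees WHERE salary > 110070

Execution result:
name | salary
Noah Johnson | 120432
Bob Johnson | 141978
Leo Wilson | 119259
Mia Jones | 112335
Ivy Smith | 132377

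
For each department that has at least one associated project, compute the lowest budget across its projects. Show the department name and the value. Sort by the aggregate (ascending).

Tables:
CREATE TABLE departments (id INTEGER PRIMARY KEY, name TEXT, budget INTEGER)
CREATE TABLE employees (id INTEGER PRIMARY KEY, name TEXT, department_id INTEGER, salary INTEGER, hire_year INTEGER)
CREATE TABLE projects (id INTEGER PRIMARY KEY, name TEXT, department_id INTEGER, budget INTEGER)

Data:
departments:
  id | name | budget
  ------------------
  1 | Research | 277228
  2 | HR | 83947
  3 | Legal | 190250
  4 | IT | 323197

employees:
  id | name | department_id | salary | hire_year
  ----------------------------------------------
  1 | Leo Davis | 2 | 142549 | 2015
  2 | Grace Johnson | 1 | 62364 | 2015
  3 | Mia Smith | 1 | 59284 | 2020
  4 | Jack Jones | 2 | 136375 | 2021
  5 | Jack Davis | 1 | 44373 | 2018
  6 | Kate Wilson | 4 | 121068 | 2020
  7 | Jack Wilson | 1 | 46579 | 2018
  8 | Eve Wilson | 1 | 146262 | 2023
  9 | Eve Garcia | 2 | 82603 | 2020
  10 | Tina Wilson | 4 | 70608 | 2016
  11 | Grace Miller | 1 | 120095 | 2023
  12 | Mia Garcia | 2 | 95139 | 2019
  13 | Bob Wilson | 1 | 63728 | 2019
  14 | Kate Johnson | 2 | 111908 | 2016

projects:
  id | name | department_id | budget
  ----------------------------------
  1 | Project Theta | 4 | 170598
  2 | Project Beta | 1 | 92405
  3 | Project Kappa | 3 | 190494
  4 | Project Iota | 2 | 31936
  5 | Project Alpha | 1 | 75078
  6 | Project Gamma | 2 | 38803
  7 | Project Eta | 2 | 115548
SELECT p.name, MIN(c.budget) AS min_budget FROM projects c JOIN departments p ON c.department_id = p.id GROUP BY p.id, p.name ORDER BY min_budget ASC

Execution result:
name | min_budget
HR | 31936
Research | 75078
IT | 170598
Legal | 190494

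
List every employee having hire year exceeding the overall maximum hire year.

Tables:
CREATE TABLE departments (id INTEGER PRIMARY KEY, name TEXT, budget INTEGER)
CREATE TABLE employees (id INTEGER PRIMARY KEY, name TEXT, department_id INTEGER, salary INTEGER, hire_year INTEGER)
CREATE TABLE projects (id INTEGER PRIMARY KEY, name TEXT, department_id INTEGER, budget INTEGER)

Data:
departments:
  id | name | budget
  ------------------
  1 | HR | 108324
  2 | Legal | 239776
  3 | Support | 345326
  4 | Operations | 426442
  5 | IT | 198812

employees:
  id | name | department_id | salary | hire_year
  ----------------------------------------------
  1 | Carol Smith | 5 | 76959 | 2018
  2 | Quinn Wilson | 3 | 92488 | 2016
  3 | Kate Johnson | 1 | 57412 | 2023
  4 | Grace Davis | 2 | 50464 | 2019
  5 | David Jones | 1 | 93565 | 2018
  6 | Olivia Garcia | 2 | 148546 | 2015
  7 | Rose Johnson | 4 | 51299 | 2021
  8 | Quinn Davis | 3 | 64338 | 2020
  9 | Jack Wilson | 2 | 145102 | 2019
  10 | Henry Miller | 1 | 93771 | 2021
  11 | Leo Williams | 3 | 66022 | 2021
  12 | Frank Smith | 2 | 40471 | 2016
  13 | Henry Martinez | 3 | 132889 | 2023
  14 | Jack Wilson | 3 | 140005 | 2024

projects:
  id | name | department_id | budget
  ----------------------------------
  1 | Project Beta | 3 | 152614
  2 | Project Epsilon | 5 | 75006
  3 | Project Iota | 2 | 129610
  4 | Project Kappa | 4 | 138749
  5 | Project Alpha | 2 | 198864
SELECT name, hire_year FROM employees WHERE hire_year > (SELECT MAX(hire_year) FROM employees)

Execution result:
(no rows)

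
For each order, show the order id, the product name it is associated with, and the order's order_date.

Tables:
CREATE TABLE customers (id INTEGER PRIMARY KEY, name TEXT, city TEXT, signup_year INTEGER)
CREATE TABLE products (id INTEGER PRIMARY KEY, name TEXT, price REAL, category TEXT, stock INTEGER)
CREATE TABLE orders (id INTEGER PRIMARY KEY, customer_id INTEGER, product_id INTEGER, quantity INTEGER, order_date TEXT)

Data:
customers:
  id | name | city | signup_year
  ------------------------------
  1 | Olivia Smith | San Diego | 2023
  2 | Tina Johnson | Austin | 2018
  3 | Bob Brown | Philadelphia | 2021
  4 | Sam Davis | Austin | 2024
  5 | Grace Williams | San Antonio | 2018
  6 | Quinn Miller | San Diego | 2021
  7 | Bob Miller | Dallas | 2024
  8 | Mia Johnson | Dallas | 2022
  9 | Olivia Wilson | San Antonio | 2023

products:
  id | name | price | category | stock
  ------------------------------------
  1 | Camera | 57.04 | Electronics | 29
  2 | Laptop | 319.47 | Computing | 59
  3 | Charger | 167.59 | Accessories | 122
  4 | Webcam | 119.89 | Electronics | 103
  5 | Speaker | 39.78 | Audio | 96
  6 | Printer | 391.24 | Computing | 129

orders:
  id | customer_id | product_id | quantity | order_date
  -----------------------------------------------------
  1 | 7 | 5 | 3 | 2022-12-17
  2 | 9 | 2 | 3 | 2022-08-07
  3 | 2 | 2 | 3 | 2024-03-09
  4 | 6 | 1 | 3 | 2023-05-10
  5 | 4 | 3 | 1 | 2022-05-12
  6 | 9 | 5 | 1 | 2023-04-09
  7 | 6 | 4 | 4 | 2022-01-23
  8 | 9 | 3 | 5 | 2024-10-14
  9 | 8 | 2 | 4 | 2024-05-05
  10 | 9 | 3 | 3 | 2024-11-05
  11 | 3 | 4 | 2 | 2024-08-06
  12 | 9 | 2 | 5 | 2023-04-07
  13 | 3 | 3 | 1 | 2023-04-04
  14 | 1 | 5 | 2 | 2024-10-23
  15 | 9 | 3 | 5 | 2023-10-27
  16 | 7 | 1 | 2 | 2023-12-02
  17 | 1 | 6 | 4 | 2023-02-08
SELECT c.id, p.name AS product, c.order_date FROM orders c JOIN products p ON c.product_id = p.id

Execution result:
id | product | order_date
1 | Speaker | 2022-12-17
2 | Laptop | 2022-08-07
3 | Laptop | 2024-03-09
4 | Camera | 2023-05-10
5 | Charger | 2022-05-12
6 | Speaker | 2023-04-09
7 | Webcam | 2022-01-23
8 | Charger | 2024-10-14
9 | Laptop | 2024-05-05
10 | Charger | 2024-11-05
11 | Webcam | 2024-08-06
12 | Laptop | 2023-04-07
13 | Charger | 2023-04-04
14 | Speaker | 2024-10-23
15 | Charger | 2023-10-27
16 | Camera | 2023-12-02
17 | Printer | 2023-02-08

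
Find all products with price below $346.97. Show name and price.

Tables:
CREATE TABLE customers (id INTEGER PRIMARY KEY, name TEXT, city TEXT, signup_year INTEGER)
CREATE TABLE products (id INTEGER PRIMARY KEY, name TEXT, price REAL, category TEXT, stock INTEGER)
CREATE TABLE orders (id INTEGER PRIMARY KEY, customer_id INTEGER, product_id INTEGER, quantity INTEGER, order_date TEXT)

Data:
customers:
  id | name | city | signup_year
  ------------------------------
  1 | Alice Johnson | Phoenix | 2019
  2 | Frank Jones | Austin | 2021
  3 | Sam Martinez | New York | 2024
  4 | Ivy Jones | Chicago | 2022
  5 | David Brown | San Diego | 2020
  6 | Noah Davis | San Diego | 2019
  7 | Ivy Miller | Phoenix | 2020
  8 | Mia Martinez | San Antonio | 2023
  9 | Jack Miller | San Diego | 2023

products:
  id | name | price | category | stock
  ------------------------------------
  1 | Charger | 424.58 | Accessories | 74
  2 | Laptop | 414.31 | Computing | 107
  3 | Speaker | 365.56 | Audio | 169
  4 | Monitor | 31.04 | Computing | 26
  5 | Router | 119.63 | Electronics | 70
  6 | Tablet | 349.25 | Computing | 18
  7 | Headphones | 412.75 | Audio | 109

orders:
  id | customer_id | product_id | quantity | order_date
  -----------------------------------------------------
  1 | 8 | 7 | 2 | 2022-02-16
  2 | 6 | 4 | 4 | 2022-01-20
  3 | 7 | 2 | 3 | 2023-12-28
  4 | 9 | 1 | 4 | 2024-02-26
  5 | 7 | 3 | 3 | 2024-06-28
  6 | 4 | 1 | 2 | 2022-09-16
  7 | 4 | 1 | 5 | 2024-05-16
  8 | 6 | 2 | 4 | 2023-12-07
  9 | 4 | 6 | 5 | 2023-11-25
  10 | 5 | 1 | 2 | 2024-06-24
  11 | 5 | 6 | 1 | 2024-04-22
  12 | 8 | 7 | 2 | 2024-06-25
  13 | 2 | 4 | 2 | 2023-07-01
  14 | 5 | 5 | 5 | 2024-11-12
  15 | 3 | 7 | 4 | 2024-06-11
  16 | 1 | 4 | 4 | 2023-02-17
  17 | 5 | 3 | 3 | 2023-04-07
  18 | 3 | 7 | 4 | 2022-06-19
SELECT name, price FROM products WHERE price < 346.97

Execution result:
name | price
Monitor | 31.04
Router | 119.63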